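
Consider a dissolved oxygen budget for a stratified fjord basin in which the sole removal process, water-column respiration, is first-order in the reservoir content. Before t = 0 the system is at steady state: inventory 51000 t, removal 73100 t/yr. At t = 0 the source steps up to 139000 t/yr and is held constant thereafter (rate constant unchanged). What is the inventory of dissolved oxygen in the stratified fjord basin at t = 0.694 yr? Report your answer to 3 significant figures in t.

τ = M₀/F₀ = 51000/73100 = 0.6977 yr; rate constant k = 1/τ.
New steady state M_∞ = F₁/k = F₁·τ = 139000 × 0.6977 = 96977 t.
M(t) = M_∞ + (M₀ − M_∞)·e^(−t/τ); t/τ = 0.694/0.6977 = 0.9947, so e^(−t/τ) = 0.3698.
M(t) = 96977 − 45980 × 0.3698 = 79974 t.

80000 t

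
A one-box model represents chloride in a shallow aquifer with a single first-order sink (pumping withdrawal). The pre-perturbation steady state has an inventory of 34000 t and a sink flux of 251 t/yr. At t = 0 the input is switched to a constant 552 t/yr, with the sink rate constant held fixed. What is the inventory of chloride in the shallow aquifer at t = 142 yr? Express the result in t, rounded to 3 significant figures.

60500 t

The sink rate constant is k = F₀/M₀ = 251/34000 = 0.007382 yr⁻¹.
Solving dM/dt = F₁ − kM with M(0) = M₀ gives M(t) = F₁/k + (M₀ − F₁/k)·e^(−kt).
F₁/k = 552/0.007382 = 74773 t; kt = 0.007382 × 142 = 1.048, e^(−kt) = 0.3505.
M(142) = 74773 + (34000 − 74773) × 0.3505 = 74773 − 14290 = 60481 t.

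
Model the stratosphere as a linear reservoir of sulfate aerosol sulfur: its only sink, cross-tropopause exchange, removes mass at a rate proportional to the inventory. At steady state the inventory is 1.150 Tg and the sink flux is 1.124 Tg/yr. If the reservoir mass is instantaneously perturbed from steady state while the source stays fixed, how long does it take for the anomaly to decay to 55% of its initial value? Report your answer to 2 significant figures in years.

For a linear reservoir the anomaly decays as exp(−t/τ) with τ = M/F = 1.150/1.124 = 1.023 yr.
exp(−t/τ) = 0.55 ⇒ t = −τ ln(0.55) = 1.023 × 0.5978 = 0.6117 yr.

0.61 yr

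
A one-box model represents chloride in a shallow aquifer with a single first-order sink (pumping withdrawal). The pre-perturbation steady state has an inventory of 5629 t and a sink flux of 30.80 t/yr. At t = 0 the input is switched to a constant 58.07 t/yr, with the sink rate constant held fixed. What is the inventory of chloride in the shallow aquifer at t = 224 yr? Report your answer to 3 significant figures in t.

9150 t

τ = M₀/F₀ = 5629/30.80 = 182.8 yr; rate constant k = 1/τ.
New steady state M_∞ = F₁/k = F₁·τ = 58.07 × 182.8 = 10613 t.
M(t) = M_∞ + (M₀ − M_∞)·e^(−t/τ); t/τ = 224/182.8 = 1.226, so e^(−t/τ) = 0.2936.
M(t) = 10613 − 4984 × 0.2936 = 9149.8 t.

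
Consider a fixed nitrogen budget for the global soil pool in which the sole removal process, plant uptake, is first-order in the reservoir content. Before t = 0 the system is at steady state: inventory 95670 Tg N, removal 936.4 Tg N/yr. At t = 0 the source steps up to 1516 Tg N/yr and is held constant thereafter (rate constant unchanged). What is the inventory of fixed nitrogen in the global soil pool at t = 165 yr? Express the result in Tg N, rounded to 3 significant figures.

τ = M₀/F₀ = 95670/936.4 = 102.2 yr; rate constant k = 1/τ.
New steady state M_∞ = F₁/k = F₁·τ = 1516 × 102.2 = 154890 Tg N.
M(t) = M_∞ + (M₀ − M_∞)·e^(−t/τ); t/τ = 165/102.2 = 1.615, so e^(−t/τ) = 0.1989.
M(t) = 154890 − 59220 × 0.1989 = 143110 Tg N.

143000 Tg N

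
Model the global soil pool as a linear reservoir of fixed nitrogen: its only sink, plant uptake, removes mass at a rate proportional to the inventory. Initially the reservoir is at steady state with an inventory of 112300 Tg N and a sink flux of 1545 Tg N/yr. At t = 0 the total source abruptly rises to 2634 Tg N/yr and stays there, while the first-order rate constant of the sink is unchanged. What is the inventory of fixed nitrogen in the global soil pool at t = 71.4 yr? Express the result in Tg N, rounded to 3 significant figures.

τ = M₀/F₀ = 112300/1545 = 72.69 yr; rate constant k = 1/τ.
New steady state M_∞ = F₁/k = F₁·τ = 2634 × 72.69 = 191460 Tg N.
M(t) = M_∞ + (M₀ − M_∞)·e^(−t/τ); t/τ = 71.4/72.69 = 0.9823, so e^(−t/τ) = 0.3744.
M(t) = 191460 − 79160 × 0.3744 = 161820 Tg N.

162000 Tg N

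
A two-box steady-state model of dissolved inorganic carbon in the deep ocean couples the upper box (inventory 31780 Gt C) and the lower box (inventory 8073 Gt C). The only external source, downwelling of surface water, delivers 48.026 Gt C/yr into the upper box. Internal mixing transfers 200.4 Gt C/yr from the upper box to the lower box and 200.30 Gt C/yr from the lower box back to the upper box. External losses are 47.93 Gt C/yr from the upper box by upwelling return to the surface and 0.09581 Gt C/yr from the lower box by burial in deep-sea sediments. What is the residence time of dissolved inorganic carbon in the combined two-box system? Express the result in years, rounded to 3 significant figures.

830 yr

For the system as a whole, the A↔B exchange is internal and contributes nothing to the throughput; only the external sinks remove mass.
M_total = 31780 + 8073 = 39853 Gt C.
ΣF_external_out = 47.93 + 0.09581 = 48.026 Gt C/yr.
τ = M_total / ΣF_ext = 39853 / 48.026 = 829.8 yr.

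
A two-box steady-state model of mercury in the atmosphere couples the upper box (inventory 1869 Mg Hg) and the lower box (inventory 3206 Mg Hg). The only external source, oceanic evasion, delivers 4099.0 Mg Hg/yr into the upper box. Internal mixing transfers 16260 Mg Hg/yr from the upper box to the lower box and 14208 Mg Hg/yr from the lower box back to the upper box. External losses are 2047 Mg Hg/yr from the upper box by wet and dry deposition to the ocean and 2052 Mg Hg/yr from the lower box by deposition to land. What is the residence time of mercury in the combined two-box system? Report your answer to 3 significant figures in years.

For the system as a whole, the A↔B exchange is internal and contributes nothing to the throughput; only the external sinks remove mass.
M_total = 1869 + 3206 = 5075.0 Mg Hg.
ΣF_external_out = 2047 + 2052 = 4099.0 Mg Hg/yr.
τ = M_total / ΣF_ext = 5075.0 / 4099.0 = 1.238 yr.

1.24 yr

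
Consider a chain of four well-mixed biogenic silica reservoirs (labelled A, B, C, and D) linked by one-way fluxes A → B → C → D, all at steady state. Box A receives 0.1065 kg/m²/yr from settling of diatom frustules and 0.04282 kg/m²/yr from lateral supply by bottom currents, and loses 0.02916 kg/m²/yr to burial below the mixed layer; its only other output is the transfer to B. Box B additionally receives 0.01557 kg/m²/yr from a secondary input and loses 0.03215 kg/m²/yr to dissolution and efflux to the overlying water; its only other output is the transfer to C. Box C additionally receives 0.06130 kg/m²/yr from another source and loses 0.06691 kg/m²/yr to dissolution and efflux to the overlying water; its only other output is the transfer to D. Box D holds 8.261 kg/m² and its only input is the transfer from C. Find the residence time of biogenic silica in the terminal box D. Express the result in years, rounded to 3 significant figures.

Box A: F(A→B) = (0.1065 + 0.04282) − 0.02916 = 0.12016 kg/m²/yr.
Box B: F(B→C) = (0.12016 + 0.01557) − 0.03215 = 0.10358 kg/m²/yr.
Box C: F(C→D) = (0.10358 + 0.06130) − 0.06691 = 0.097970 kg/m²/yr.
Box D throughput = its input = 0.097970 kg/m²/yr; τ = 8.261 / 0.097970 = 84.32 yr.

84.3 yr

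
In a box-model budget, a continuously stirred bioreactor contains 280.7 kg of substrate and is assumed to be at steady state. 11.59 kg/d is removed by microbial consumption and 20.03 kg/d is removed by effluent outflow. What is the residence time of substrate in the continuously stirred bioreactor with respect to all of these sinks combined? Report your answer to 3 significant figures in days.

Total removal flux = 11.59 + 20.03 = 31.620 kg/d.
τ = M / ΣF_out = 280.7 / 31.620 = 8.877 d.

8.88 d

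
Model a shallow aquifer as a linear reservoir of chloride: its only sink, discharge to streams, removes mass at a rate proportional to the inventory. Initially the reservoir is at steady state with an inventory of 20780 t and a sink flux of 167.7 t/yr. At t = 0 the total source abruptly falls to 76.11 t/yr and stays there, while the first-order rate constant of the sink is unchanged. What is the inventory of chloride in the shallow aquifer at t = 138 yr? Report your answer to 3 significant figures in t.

13200 t

τ = M₀/F₀ = 20780/167.7 = 123.9 yr; rate constant k = 1/τ.
New steady state M_∞ = F₁/k = F₁·τ = 76.11 × 123.9 = 9430.9 t.
M(t) = M_∞ + (M₀ − M_∞)·e^(−t/τ); t/τ = 138/123.9 = 1.114, so e^(−t/τ) = 0.3283.
M(t) = 9430.9 + 11350 × 0.3283 = 13157 t.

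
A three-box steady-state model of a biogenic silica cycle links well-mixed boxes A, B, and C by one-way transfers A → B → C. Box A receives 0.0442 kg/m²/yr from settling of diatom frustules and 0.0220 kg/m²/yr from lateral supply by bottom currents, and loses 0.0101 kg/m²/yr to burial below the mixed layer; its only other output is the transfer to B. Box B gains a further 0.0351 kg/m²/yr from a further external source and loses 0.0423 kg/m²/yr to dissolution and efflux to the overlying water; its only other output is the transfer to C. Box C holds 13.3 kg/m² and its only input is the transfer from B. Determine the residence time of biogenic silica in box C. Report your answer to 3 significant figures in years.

272 yr

Box A: F(A→B) = (0.0442 + 0.0220) − 0.0101 = 0.056100 kg/m²/yr.
Box B: F(B→C) = (0.056100 + 0.0351) − 0.0423 = 0.048900 kg/m²/yr.
Box C throughput = its input = 0.048900 kg/m²/yr; τ = 13.3 / 0.048900 = 272.0 yr.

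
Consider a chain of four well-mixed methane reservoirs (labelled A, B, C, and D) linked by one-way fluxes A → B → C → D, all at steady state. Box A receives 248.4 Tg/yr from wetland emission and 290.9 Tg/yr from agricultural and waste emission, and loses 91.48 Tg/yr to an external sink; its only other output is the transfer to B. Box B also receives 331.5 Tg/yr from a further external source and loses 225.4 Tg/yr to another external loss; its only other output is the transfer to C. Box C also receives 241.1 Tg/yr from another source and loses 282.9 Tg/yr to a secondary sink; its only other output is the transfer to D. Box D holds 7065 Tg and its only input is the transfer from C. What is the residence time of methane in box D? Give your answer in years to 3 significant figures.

Box A: F(A→B) = (248.4 + 290.9) − 91.48 = 447.82 Tg/yr.
Box B: F(B→C) = (447.82 + 331.5) − 225.4 = 553.92 Tg/yr.
Box C: F(C→D) = (553.92 + 241.1) − 282.9 = 512.12 Tg/yr.
Box D throughput = its input = 512.12 Tg/yr; τ = 7065 / 512.12 = 13.80 yr.

13.8 yr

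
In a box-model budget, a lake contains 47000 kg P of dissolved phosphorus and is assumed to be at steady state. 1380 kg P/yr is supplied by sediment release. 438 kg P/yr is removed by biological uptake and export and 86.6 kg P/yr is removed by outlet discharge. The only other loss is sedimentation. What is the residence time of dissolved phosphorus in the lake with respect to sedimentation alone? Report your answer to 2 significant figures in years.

At steady state ΣF_in = ΣF_out.
ΣF_in = 1380.0 kg P/yr.
Sedimentation flux = ΣF_in − (438 + 86.6) = 1380.0 − 524.6 = 855.4 kg P/yr.
τ = M / F = 47000 / 855.4 = 54.95 yr.

55 yr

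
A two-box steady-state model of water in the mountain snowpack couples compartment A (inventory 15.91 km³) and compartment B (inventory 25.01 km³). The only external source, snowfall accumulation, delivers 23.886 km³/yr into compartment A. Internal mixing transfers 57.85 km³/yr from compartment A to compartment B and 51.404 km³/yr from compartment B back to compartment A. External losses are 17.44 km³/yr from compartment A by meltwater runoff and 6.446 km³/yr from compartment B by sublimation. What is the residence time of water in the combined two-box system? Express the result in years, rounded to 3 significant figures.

1.71 yr

For the system as a whole, the A↔B exchange is internal and contributes nothing to the throughput; only the external sinks remove mass.
M_total = 15.91 + 25.01 = 40.920 km³.
ΣF_external_out = 17.44 + 6.446 = 23.886 km³/yr.
τ = M_total / ΣF_ext = 40.920 / 23.886 = 1.713 yr.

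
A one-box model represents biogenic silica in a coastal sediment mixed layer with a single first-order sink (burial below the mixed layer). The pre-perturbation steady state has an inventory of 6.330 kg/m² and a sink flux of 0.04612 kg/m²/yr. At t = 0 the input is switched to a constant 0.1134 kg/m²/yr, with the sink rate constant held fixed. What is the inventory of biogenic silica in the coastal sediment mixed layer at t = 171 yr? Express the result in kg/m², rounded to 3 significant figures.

12.9 kg/m²

The sink rate constant is k = F₀/M₀ = 0.04612/6.330 = 0.007286 yr⁻¹.
Solving dM/dt = F₁ − kM with M(0) = M₀ gives M(t) = F₁/k + (M₀ − F₁/k)·e^(−kt).
F₁/k = 0.1134/0.007286 = 15.564 kg/m²; kt = 0.007286 × 171 = 1.246, e^(−kt) = 0.2877.
M(171) = 15.564 + (6.330 − 15.564) × 0.2877 = 15.564 − 2.657 = 12.908 kg/m².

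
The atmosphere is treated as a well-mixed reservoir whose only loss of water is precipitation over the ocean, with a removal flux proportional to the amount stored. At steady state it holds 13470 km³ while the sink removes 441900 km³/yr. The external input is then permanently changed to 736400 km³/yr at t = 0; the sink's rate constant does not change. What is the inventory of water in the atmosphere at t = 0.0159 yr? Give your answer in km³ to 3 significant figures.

17100 km³

Residence time τ = M₀/F₀ = 0.03048 yr. The eventual steady state is M_∞ = M₀·(F₁/F₀) = 13470 × 736400/441900 = 22447 km³.
The anomaly ΔM(t) = M(t) − M_∞ decays as ΔM₀·e^(−t/τ) with ΔM₀ = 13470 − 22447 = −8977 km³.
At t = 0.0159 yr, e^(−t/τ) = e^(−0.5216) = 0.5936, so ΔM = −5328 km³ and M = 22447 − 5328 = 17119 km³.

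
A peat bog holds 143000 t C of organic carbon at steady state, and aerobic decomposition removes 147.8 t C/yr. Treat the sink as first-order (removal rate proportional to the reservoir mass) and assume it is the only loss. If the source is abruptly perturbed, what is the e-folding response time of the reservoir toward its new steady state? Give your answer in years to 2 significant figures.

970 yr

For a linear reservoir the response time equals the residence time τ = M/F.
τ = 143000 / 147.8 = 967.5 yr.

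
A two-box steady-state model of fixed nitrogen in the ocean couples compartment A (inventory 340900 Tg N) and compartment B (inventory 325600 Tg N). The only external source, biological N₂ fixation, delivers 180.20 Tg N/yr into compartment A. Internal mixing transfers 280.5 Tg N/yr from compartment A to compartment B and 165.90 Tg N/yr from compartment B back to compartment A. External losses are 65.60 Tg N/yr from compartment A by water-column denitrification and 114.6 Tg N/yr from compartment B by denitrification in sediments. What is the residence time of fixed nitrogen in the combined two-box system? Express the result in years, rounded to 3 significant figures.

3700 yr

Residence time in the combined system uses the total inventory and the total *external* removal — internal exchanges between the two boxes cancel.
M_total = 340900 + 325600 = 666500 Tg N.
ΣF_external_out = 65.60 + 114.6 = 180.20 Tg N/yr.
τ = M_total / ΣF_ext = 666500 / 180.20 = 3699 yr.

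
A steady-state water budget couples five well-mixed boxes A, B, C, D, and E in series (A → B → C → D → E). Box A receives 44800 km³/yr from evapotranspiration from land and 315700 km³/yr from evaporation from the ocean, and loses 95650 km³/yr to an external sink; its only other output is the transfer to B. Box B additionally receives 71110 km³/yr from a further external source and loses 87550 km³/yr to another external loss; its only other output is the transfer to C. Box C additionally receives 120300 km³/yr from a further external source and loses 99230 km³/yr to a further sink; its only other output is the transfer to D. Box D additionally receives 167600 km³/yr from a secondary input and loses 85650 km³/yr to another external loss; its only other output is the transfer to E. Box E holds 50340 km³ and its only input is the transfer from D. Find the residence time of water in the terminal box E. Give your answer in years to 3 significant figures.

0.143 yr

Box A: F(A→B) = (44800 + 315700) − 95650 = 264850 km³/yr.
Box B: F(B→C) = (264850 + 71110) − 87550 = 248410 km³/yr.
Box C: F(C→D) = (248410 + 120300) − 99230 = 269480 km³/yr.
Box D: F(D→E) = (269480 + 167600) − 85650 = 351430 km³/yr.
Box E throughput = its input = 351430 km³/yr; τ = 50340 / 351430 = 0.1432 yr.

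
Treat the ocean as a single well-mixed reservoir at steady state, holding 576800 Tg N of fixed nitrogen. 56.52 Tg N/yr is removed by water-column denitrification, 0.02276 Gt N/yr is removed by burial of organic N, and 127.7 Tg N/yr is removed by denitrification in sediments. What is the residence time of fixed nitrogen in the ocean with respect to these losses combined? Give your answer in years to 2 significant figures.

Convert the burial of organic N flux: 0.02276 Gt N/yr = 22.76 Tg N/yr.
Total removal = 56.52 + 22.76 + 127.7 = 206.98 Tg N/yr.
τ = M / ΣF_out = 576800 / 206.98 = 2787 yr.

2800 yr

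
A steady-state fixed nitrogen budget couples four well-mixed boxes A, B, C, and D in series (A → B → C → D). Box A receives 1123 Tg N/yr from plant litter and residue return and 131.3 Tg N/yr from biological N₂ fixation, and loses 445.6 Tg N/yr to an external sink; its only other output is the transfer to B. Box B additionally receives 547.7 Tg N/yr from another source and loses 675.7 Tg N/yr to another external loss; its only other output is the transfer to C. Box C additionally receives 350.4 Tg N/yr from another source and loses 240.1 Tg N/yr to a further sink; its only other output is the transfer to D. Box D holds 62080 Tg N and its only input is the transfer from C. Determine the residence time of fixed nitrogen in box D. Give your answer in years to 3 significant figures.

Box A: F(A→B) = (1123 + 131.3) − 445.6 = 808.70 Tg N/yr.
Box B: F(B→C) = (808.70 + 547.7) − 675.7 = 680.70 Tg N/yr.
Box C: F(C→D) = (680.70 + 350.4) − 240.1 = 791.00 Tg N/yr.
Box D throughput = its input = 791.00 Tg N/yr; τ = 62080 / 791.00 = 78.48 yr.

78.5 yr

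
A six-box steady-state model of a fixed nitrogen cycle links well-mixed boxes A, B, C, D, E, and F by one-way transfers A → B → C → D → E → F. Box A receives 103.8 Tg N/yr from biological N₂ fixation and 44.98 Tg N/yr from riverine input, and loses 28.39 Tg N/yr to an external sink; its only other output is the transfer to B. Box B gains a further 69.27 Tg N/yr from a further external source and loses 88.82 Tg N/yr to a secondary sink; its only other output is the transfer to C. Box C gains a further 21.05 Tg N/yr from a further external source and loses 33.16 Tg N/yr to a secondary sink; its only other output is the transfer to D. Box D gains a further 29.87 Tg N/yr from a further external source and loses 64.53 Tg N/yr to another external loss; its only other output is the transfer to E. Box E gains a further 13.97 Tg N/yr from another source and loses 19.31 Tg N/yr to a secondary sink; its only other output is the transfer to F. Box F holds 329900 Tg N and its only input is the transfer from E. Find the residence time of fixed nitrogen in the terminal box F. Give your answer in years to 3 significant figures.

Box A: F(A→B) = (103.8 + 44.98) − 28.39 = 120.39 Tg N/yr.
Box B: F(B→C) = (120.39 + 69.27) − 88.82 = 100.84 Tg N/yr.
Box C: F(C→D) = (100.84 + 21.05) − 33.16 = 88.730 Tg N/yr.
Box D: F(D→E) = (88.730 + 29.87) − 64.53 = 54.070 Tg N/yr.
Box E: F(E→F) = (54.070 + 13.97) − 19.31 = 48.730 Tg N/yr.
Box F throughput = its input = 48.730 Tg N/yr; τ = 329900 / 48.730 = 6770 yr.

6770 yr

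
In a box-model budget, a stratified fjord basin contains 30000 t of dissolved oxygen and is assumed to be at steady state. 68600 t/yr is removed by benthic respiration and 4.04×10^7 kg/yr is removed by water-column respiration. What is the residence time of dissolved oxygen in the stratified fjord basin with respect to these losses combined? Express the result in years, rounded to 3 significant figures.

Convert the water-column respiration flux: 4.04×10^7 kg/yr = 40400 t/yr.
Total removal = 68600 + 40400 = 109000 t/yr.
τ = M / ΣF_out = 30000 / 109000 = 0.2752 yr.

0.275 yr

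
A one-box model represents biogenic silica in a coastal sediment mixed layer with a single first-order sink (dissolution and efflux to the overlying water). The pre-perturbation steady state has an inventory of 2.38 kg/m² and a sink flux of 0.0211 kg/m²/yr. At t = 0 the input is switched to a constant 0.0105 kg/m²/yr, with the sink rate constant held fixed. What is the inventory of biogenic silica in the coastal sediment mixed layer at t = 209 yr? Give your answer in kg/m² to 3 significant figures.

1.37 kg/m²

τ = M₀/F₀ = 2.38/0.0211 = 112.8 yr; rate constant k = 1/τ.
New steady state M_∞ = F₁/k = F₁·τ = 0.0105 × 112.8 = 1.1844 kg/m².
M(t) = M_∞ + (M₀ − M_∞)·e^(−t/τ); t/τ = 209/112.8 = 1.853, so e^(−t/τ) = 0.1568.
M(t) = 1.1844 + 1.196 × 0.1568 = 1.3718 kg/m².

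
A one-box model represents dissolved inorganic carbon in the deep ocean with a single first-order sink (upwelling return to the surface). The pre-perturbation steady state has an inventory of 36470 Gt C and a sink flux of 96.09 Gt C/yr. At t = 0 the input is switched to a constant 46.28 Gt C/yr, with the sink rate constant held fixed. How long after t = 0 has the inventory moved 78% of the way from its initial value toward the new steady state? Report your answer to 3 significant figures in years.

575 yr

τ = M₀/F₀ = 36470/96.09 = 379.5 yr.
The remaining gap fraction is e^(−t/τ); 78% covered ⇒ e^(−t/τ) = 0.220.
t = −τ ln(0.220) = 379.5 × 1.514 = 574.7 yr.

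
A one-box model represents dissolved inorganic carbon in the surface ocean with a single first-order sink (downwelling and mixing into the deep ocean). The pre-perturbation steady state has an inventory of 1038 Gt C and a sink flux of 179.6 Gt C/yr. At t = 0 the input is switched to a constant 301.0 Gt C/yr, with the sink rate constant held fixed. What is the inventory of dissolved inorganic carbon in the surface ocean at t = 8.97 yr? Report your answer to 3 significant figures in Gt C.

Residence time τ = M₀/F₀ = 5.780 yr. The eventual steady state is M_∞ = M₀·(F₁/F₀) = 1038 × 301.0/179.6 = 1739.6 Gt C.
The anomaly ΔM(t) = M(t) − M_∞ decays as ΔM₀·e^(−t/τ) with ΔM₀ = 1038 − 1739.6 = −701.6 Gt C.
At t = 8.97 yr, e^(−t/τ) = e^(−1.552) = 0.2118, so ΔM = −148.6 Gt C and M = 1739.6 − 148.6 = 1591.0 Gt C.

1590 Gt C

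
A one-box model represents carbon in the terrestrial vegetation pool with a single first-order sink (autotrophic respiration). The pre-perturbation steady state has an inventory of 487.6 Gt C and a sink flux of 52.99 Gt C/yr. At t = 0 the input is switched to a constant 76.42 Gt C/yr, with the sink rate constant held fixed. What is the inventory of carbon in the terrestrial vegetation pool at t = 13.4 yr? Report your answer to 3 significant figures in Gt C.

Residence time τ = M₀/F₀ = 9.202 yr. The eventual steady state is M_∞ = M₀·(F₁/F₀) = 487.6 × 76.42/52.99 = 703.20 Gt C.
The anomaly ΔM(t) = M(t) − M_∞ decays as ΔM₀·e^(−t/τ) with ΔM₀ = 487.6 − 703.20 = −215.6 Gt C.
At t = 13.4 yr, e^(−t/τ) = e^(−1.456) = 0.2331, so ΔM = −50.26 Gt C and M = 703.20 − 50.26 = 652.94 Gt C.

653 Gt C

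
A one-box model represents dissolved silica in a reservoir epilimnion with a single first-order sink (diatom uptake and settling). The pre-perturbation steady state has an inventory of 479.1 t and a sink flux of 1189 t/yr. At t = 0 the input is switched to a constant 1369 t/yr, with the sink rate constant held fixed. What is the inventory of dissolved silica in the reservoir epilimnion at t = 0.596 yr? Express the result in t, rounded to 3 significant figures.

535 t

τ = M₀/F₀ = 479.1/1189 = 0.4029 yr; rate constant k = 1/τ.
New steady state M_∞ = F₁/k = F₁·τ = 1369 × 0.4029 = 551.63 t.
M(t) = M_∞ + (M₀ − M_∞)·e^(−t/τ); t/τ = 0.596/0.4029 = 1.479, so e^(−t/τ) = 0.2278.
M(t) = 551.63 − 72.53 × 0.2278 = 535.10 t.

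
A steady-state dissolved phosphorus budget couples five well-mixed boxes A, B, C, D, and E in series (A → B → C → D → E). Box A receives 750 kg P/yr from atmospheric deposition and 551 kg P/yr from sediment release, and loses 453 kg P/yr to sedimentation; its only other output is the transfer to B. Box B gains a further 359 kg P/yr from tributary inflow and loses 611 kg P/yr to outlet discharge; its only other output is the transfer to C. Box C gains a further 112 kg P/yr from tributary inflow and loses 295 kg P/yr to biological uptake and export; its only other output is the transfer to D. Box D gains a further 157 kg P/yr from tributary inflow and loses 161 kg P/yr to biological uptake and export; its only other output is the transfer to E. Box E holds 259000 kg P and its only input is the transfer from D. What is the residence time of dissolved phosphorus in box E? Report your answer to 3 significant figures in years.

Box A: F(A→B) = (750 + 551) − 453 = 848.00 kg P/yr.
Box B: F(B→C) = (848.00 + 359) − 611 = 596.00 kg P/yr.
Box C: F(C→D) = (596.00 + 112) − 295 = 413.00 kg P/yr.
Box D: F(D→E) = (413.00 + 157) − 161 = 409.00 kg P/yr.
Box E throughput = its input = 409.00 kg P/yr; τ = 259000 / 409.00 = 633.3 yr.

633 yr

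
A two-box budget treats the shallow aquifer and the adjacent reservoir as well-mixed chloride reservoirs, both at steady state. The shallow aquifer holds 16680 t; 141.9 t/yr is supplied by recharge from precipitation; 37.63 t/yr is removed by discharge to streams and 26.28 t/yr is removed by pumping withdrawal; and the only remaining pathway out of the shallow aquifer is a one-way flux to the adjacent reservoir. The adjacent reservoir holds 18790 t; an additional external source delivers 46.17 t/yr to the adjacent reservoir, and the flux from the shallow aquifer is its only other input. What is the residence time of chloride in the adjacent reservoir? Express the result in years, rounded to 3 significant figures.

151 yr

Balance the shallow aquifer: ΣF_in = 141.90 t/yr.
Flux to the adjacent reservoir = ΣF_in − (37.63 + 26.28) = 77.990 t/yr.
Total input to the adjacent reservoir = 77.990 + 46.17 = 124.16 t/yr; at steady state this equals its total output.
τ = M / F = 18790 / 124.16 = 151.3 yr.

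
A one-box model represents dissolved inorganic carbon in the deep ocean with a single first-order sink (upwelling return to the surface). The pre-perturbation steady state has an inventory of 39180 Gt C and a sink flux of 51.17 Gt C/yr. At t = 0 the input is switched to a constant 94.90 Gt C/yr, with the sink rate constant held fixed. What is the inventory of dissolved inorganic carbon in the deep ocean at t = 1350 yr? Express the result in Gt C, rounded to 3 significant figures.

The sink rate constant is k = F₀/M₀ = 51.17/39180 = 0.001306 yr⁻¹.
Solving dM/dt = F₁ − kM with M(0) = M₀ gives M(t) = F₁/k + (M₀ − F₁/k)·e^(−kt).
F₁/k = 94.90/0.001306 = 72663 Gt C; kt = 0.001306 × 1350 = 1.763, e^(−kt) = 0.1715.
M(1350) = 72663 + (39180 − 72663) × 0.1715 = 72663 − 5743 = 66921 Gt C.

66900 Gt C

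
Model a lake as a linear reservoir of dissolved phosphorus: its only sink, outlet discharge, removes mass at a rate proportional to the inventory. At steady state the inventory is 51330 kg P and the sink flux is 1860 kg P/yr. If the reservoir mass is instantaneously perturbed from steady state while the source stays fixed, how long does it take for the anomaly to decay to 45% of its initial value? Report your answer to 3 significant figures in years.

For a linear reservoir the anomaly decays as exp(−t/τ) with τ = M/F = 51330/1860 = 27.60 yr.
exp(−t/τ) = 0.45 ⇒ t = −τ ln(0.45) = 27.60 × 0.7985 = 22.04 yr.

22.0 yr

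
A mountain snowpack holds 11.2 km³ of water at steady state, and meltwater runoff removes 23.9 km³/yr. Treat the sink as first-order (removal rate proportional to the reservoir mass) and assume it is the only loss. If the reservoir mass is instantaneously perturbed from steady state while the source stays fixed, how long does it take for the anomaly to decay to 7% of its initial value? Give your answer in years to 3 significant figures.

1.25 yr

For a linear reservoir the anomaly decays as exp(−t/τ) with τ = M/F = 11.2/23.9 = 0.4686 yr.
exp(−t/τ) = 0.07 ⇒ t = −τ ln(0.07) = 0.4686 × 2.659 = 1.246 yr.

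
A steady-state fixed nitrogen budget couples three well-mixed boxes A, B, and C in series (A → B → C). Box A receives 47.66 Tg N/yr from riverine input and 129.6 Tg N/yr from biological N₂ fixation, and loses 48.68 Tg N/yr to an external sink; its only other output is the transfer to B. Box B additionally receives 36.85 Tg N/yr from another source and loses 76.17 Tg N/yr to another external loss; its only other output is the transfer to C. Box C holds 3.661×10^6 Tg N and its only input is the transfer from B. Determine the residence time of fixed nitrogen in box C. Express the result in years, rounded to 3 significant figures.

41000 yr

Box A: F(A→B) = (47.66 + 129.6) − 48.68 = 128.58 Tg N/yr.
Box B: F(B→C) = (128.58 + 36.85) − 76.17 = 89.260 Tg N/yr.
Box C throughput = its input = 89.260 Tg N/yr; τ = 3.661×10^6 / 89.260 = 41020 yr.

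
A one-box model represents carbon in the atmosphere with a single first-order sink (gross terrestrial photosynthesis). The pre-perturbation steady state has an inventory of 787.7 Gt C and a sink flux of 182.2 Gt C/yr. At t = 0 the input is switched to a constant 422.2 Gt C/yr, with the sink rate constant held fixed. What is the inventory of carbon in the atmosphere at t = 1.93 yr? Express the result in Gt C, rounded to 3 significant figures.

The sink rate constant is k = F₀/M₀ = 182.2/787.7 = 0.2313 yr⁻¹.
Solving dM/dt = F₁ − kM with M(0) = M₀ gives M(t) = F₁/k + (M₀ − F₁/k)·e^(−kt).
F₁/k = 422.2/0.2313 = 1825.3 Gt C; kt = 0.2313 × 1.93 = 0.4464, e^(−kt) = 0.6399.
M(1.93) = 1825.3 + (787.7 − 1825.3) × 0.6399 = 1825.3 − 664.0 = 1161.3 Gt C.

1160 Gt C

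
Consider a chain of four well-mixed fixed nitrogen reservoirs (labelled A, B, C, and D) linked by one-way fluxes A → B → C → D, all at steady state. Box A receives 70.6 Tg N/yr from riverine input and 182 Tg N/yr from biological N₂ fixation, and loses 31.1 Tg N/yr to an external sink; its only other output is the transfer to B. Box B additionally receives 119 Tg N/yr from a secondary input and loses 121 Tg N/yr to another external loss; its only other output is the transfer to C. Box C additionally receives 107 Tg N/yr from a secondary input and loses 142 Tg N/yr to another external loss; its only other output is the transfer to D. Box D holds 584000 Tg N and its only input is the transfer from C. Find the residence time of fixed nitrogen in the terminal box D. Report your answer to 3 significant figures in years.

Box A: F(A→B) = (70.6 + 182) − 31.1 = 221.50 Tg N/yr.
Box B: F(B→C) = (221.50 + 119) − 121 = 219.50 Tg N/yr.
Box C: F(C→D) = (219.50 + 107) − 142 = 184.50 Tg N/yr.
Box D throughput = its input = 184.50 Tg N/yr; τ = 584000 / 184.50 = 3165 yr.

3170 yr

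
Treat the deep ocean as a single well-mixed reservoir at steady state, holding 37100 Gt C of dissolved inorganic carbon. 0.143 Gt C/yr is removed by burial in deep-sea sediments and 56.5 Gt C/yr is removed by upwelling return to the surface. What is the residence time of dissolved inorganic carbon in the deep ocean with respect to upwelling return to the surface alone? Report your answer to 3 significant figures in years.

Residence time with respect to a single sink: τ = M / F_sink.
τ = 37100 / 56.5 = 656.6 yr.

657 yr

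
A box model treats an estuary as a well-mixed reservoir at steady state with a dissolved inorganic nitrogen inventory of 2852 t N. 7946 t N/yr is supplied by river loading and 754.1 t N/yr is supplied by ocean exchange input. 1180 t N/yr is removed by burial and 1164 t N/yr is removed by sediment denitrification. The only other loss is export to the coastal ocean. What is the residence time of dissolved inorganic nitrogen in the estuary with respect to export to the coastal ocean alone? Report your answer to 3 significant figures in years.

0.449 yr

At steady state ΣF_in = ΣF_out.
ΣF_in = 7946 + 754.1 = 8700.1 t N/yr.
Export to the coastal ocean flux = ΣF_in − (1180 + 1164) = 8700.1 − 2344 = 6356 t N/yr.
τ = M / F = 2852 / 6356 = 0.4487 yr.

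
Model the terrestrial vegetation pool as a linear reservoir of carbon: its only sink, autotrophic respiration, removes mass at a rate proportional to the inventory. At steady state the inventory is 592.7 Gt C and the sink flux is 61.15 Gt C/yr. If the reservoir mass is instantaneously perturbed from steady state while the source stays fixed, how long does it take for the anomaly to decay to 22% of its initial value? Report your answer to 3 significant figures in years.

14.7 yr

For a linear reservoir the anomaly decays as exp(−t/τ) with τ = M/F = 592.7/61.15 = 9.693 yr.
exp(−t/τ) = 0.22 ⇒ t = −τ ln(0.22) = 9.693 × 1.514 = 14.68 yr.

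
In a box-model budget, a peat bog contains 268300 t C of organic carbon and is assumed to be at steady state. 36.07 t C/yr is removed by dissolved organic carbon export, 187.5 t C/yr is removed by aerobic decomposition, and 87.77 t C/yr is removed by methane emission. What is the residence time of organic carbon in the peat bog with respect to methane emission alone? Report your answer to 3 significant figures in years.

Residence time with respect to a single sink: τ = M / F_sink.
τ = 268300 / 87.77 = 3057 yr.

3060 yr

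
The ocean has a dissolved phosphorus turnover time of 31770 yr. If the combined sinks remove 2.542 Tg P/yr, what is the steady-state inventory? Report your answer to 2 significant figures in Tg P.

τ = M/F ⇒ M = τ × F = 31770 × 2.542 = 80760 Tg P.

81000 Tg P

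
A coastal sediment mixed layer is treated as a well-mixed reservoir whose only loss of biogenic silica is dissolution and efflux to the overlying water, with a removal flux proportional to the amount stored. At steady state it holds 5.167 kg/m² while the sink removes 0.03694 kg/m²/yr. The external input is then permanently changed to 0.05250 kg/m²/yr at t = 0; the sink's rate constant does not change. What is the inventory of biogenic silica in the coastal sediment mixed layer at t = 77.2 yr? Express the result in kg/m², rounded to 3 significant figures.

6.09 kg/m²

The sink rate constant is k = F₀/M₀ = 0.03694/5.167 = 0.007149 yr⁻¹.
Solving dM/dt = F₁ − kM with M(0) = M₀ gives M(t) = F₁/k + (M₀ − F₁/k)·e^(−kt).
F₁/k = 0.05250/0.007149 = 7.3435 kg/m²; kt = 0.007149 × 77.2 = 0.5519, e^(−kt) = 0.5758.
M(77.2) = 7.3435 + (5.167 − 7.3435) × 0.5758 = 7.3435 − 1.253 = 6.0902 kg/m².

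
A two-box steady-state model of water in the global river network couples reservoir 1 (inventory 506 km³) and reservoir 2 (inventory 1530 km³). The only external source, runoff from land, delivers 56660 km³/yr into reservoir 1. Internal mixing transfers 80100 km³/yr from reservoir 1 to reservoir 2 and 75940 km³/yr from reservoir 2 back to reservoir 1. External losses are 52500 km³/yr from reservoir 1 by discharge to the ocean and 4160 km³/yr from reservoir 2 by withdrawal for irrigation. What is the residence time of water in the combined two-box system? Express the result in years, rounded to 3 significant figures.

0.0359 yr

Residence time in the combined system uses the total inventory and the total *external* removal — internal exchanges between the two boxes cancel.
M_total = 506 + 1530 = 2036.0 km³.
ΣF_external_out = 52500 + 4160 = 56660 km³/yr.
τ = M_total / ΣF_ext = 2036.0 / 56660 = 0.03593 yr.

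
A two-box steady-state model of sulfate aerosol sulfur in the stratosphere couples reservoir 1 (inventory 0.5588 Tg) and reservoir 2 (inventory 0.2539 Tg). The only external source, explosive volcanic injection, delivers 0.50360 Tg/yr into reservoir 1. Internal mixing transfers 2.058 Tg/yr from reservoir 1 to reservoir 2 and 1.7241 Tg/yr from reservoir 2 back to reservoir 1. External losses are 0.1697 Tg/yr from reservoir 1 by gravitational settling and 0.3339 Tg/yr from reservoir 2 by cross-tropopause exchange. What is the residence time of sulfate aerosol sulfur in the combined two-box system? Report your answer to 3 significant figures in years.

Treat the two boxes together as one reservoir: the mixing fluxes between them are internal recycling, so τ = ΣM / Σ(external losses).
M_total = 0.5588 + 0.2539 = 0.81270 Tg.
ΣF_external_out = 0.1697 + 0.3339 = 0.50360 Tg/yr.
τ = M_total / ΣF_ext = 0.81270 / 0.50360 = 1.614 yr.

1.61 yr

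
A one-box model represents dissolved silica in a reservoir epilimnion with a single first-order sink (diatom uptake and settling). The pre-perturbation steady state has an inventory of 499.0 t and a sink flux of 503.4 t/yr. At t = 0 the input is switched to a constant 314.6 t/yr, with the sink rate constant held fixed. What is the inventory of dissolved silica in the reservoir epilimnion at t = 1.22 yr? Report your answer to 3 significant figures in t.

τ = M₀/F₀ = 499.0/503.4 = 0.9913 yr; rate constant k = 1/τ.
New steady state M_∞ = F₁/k = F₁·τ = 314.6 × 0.9913 = 311.85 t.
M(t) = M_∞ + (M₀ − M_∞)·e^(−t/τ); t/τ = 1.22/0.9913 = 1.231, so e^(−t/τ) = 0.2921.
M(t) = 311.85 + 187.1 × 0.2921 = 366.51 t.

367 t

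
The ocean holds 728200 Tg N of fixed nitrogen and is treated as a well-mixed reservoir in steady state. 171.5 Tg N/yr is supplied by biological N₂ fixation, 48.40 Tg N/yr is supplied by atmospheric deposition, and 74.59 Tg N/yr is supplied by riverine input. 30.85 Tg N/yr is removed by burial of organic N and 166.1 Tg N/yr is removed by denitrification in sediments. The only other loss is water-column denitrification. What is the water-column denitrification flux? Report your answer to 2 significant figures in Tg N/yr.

At steady state ΣF_in = ΣF_out.
ΣF_in = 171.5 + 48.40 + 74.59 = 294.49 Tg N/yr.
Water-column denitrification flux = ΣF_in − (30.85 + 166.1) = 294.49 − 196.9 = 97.54 Tg N/yr.

98 Tg N/yr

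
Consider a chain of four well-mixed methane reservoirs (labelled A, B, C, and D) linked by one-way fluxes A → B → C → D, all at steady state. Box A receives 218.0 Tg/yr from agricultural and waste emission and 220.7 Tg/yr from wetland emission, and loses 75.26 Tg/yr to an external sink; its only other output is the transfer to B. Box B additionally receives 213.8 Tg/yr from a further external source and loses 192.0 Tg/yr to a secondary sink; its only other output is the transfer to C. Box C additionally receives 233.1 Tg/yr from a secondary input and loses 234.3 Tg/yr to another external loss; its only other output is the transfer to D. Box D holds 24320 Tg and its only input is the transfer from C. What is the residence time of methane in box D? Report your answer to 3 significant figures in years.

63.3 yr

Box A: F(A→B) = (218.0 + 220.7) − 75.26 = 363.44 Tg/yr.
Box B: F(B→C) = (363.44 + 213.8) − 192.0 = 385.24 Tg/yr.
Box C: F(C→D) = (385.24 + 233.1) − 234.3 = 384.04 Tg/yr.
Box D throughput = its input = 384.04 Tg/yr; τ = 24320 / 384.04 = 63.33 yr.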